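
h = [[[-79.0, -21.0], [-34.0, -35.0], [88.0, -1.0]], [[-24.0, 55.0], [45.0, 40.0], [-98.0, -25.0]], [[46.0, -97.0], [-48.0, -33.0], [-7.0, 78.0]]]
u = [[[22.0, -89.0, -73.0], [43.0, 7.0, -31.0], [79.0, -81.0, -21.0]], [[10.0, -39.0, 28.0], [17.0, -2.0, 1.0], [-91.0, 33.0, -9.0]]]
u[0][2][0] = 79.0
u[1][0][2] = 28.0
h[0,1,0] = -34.0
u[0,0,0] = 22.0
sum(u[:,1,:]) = 35.0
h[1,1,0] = 45.0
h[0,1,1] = -35.0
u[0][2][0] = 79.0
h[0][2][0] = 88.0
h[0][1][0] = -34.0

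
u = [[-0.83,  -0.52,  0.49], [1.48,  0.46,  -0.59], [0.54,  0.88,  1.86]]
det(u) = 0.973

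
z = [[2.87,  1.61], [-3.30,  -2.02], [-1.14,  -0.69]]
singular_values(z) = [5.25, 0.1]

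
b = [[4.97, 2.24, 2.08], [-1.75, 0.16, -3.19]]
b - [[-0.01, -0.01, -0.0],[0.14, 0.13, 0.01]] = [[4.98,2.25,2.08], [-1.89,0.03,-3.20]]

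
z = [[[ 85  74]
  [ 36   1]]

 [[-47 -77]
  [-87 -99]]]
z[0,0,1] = 74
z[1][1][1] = -99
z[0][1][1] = 1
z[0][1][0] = 36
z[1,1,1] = -99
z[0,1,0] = 36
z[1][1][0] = -87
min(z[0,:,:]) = 1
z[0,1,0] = 36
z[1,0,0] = -47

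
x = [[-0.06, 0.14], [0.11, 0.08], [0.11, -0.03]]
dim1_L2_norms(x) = [0.15, 0.14, 0.11]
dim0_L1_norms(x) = [0.28, 0.25]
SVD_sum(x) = [[-0.1, 0.09], [0.02, -0.02], [0.08, -0.07]] + [[0.04, 0.05],[0.09, 0.10],[0.03, 0.04]]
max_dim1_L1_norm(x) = 0.2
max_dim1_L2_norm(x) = 0.15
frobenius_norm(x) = 0.23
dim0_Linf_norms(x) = [0.11, 0.14]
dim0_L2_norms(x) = [0.17, 0.16]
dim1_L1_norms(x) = [0.2, 0.19, 0.14]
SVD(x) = [[-0.79, -0.43], [0.18, -0.85], [0.59, -0.31]] @ diag([0.17402501578269094, 0.15625394037218443]) @ [[0.76,-0.65], [-0.65,-0.76]]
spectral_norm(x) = 0.17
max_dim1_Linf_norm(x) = 0.14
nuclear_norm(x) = 0.33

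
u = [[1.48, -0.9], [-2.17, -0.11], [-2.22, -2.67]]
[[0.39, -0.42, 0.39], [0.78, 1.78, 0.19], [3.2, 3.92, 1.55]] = u @ [[-0.31, -0.78, -0.06],  [-0.94, -0.82, -0.53]]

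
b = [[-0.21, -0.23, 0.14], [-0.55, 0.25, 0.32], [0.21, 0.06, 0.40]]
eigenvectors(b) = [[(0.72+0j), (0.3-0.07j), 0.30+0.07j], [0.66+0.00j, -0.91+0.00j, (-0.91-0j)], [-0.22+0.00j, (-0.06-0.25j), -0.06+0.25j]]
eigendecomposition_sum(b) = [[(-0.33+0j), -0.11+0.00j, (0.1-0j)],[(-0.3+0j), (-0.1+0j), (0.09-0j)],[0.10-0.00j, (0.04-0j), (-0.03+0j)]] + [[0.06+0.06j, (-0.06+0.02j), 0.02+0.26j], [(-0.13-0.22j), 0.18-0.00j, (0.12-0.75j)], [(0.05-0.05j), (0.01+0.05j), 0.21-0.01j]] + [[0.06-0.06j, -0.06-0.02j, (0.02-0.26j)], [(-0.13+0.22j), 0.18+0.00j, 0.12+0.75j], [0.05+0.05j, (0.01-0.05j), (0.21+0.01j)]]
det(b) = -0.09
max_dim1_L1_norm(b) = 1.12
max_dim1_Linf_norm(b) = 0.55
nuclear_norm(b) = 1.46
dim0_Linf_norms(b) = [0.55, 0.25, 0.4]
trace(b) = 0.44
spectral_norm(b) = 0.71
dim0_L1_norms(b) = [0.97, 0.54, 0.86]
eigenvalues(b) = [(-0.46+0j), (0.45+0.04j), (0.45-0.04j)]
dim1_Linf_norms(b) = [0.23, 0.55, 0.4]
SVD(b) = [[-0.26, 0.1, 0.96], [-0.96, 0.07, -0.27], [-0.09, -0.99, 0.08]] @ diag([0.7054401331594732, 0.4539288988407211, 0.2966526138856611]) @ [[0.80,  -0.26,  -0.54], [-0.58,  -0.14,  -0.80], [-0.13,  -0.95,  0.27]]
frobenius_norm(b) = 0.89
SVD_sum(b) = [[-0.15,0.05,0.1],[-0.54,0.18,0.37],[-0.05,0.02,0.03]] + [[-0.03, -0.01, -0.04], [-0.02, -0.0, -0.02], [0.26, 0.06, 0.36]] + [[-0.04,-0.27,0.08],[0.01,0.08,-0.02],[-0.00,-0.02,0.01]]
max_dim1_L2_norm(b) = 0.68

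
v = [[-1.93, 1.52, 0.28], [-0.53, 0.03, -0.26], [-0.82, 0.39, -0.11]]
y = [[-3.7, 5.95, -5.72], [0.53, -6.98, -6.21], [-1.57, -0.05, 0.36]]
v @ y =[[7.51,-22.11,1.7], [2.39,-3.35,2.75], [3.41,-7.6,2.23]]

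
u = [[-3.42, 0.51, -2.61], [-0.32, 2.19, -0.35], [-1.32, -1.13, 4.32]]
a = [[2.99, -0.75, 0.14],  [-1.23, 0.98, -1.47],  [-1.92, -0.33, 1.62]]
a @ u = [[-10.17, -0.28, -6.94],[5.83, 3.18, -3.48],[4.53, -3.53, 12.13]]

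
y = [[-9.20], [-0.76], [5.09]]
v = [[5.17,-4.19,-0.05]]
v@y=[[-44.63]]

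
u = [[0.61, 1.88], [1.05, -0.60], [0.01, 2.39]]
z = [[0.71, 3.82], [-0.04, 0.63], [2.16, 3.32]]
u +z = [[1.32,5.7], [1.01,0.03], [2.17,5.71]]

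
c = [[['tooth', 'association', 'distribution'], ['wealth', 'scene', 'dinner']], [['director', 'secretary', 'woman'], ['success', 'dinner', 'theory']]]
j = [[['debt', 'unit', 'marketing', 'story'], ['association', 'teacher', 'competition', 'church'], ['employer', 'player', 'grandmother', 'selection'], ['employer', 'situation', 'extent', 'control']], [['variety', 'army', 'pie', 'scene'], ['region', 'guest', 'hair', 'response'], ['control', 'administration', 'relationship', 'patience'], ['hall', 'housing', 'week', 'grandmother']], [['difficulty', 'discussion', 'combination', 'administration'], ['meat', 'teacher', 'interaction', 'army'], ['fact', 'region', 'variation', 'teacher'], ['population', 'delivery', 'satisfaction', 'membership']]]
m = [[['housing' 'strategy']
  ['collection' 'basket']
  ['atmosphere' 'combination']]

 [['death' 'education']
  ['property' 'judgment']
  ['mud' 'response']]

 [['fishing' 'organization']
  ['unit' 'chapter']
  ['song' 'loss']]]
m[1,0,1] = 'education'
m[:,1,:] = [['collection', 'basket'], ['property', 'judgment'], ['unit', 'chapter']]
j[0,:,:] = [['debt', 'unit', 'marketing', 'story'], ['association', 'teacher', 'competition', 'church'], ['employer', 'player', 'grandmother', 'selection'], ['employer', 'situation', 'extent', 'control']]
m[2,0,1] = 'organization'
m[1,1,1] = 'judgment'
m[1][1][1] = 'judgment'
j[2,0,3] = 'administration'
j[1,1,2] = 'hair'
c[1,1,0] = 'success'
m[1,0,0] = 'death'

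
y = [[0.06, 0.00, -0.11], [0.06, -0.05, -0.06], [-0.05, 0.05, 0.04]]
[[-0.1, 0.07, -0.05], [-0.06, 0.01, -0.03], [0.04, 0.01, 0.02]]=y @ [[-0.06,0.12,-0.36],[0.12,0.76,-0.11],[0.86,-0.60,0.23]]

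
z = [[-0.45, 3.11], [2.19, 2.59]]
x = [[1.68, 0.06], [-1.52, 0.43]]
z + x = [[1.23,  3.17], [0.67,  3.02]]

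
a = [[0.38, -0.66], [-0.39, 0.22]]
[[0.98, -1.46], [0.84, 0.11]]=a@[[-4.42,1.43], [-4.03,3.04]]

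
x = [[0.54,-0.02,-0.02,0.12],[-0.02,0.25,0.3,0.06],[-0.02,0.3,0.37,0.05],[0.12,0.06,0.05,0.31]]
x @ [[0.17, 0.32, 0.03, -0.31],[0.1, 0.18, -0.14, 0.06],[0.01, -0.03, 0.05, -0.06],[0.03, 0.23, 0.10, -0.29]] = [[0.09,0.2,0.03,-0.20], [0.03,0.04,-0.01,-0.01], [0.03,0.05,-0.02,-0.01], [0.04,0.12,0.03,-0.13]]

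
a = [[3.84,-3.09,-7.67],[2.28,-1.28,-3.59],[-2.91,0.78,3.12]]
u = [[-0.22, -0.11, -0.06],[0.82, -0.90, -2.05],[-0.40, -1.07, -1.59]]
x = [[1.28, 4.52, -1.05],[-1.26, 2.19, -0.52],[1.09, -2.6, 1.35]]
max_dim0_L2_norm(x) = 5.66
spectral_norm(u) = 2.96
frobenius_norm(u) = 3.10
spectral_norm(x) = 5.90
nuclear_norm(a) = 12.23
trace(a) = 5.68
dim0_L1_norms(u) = [1.44, 2.08, 3.7]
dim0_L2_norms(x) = [2.1, 5.66, 1.79]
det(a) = 0.05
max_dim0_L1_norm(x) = 9.31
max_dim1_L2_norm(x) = 4.81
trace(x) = 4.82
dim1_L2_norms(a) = [9.12, 4.44, 4.34]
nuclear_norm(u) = 3.87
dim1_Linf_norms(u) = [0.22, 2.05, 1.59]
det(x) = 6.25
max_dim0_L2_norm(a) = 9.03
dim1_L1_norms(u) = [0.39, 3.77, 3.06]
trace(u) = -2.71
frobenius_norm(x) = 6.29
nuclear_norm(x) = 8.53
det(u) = 0.01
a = x @ u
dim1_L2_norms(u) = [0.25, 2.38, 1.96]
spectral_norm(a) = 10.96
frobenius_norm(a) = 11.03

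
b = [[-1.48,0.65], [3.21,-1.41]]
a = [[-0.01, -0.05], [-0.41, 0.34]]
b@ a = [[-0.25,0.3], [0.55,-0.64]]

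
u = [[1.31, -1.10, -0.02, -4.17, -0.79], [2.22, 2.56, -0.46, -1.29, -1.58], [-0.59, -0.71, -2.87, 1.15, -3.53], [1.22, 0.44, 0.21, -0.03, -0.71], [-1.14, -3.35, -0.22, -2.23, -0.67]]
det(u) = 28.766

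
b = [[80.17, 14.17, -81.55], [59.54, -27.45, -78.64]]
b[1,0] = 59.54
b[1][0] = 59.54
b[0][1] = 14.17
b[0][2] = -81.55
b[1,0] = 59.54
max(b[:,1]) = 14.17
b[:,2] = [-81.55, -78.64]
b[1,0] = 59.54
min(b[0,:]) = -81.55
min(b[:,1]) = -27.45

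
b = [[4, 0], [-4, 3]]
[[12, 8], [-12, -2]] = b @ [[3, 2], [0, 2]]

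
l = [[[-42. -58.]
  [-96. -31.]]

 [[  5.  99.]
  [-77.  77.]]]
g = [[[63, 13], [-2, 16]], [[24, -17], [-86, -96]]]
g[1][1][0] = -86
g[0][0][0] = 63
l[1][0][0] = 5.0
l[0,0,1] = -58.0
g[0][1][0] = -2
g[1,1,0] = -86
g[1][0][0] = 24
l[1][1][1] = 77.0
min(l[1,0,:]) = 5.0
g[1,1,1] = -96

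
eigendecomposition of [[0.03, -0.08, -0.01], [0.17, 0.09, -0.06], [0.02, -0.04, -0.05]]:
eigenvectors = [[-0.18+0.55j, -0.18-0.55j, 0.24+0.00j],  [0.78+0.00j, (0.78-0j), (0.12+0j)],  [(-0.12+0.21j), -0.12-0.21j, (0.96+0j)]]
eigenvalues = [(0.06+0.1j), (0.06-0.1j), (-0.05+0j)]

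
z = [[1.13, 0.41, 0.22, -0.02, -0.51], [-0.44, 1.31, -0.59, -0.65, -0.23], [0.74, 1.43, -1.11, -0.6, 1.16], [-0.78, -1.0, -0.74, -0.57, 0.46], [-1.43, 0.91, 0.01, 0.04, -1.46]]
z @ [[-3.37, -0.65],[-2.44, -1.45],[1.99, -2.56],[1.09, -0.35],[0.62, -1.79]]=[[-4.71, -0.97],[-3.74, 0.54],[-8.13, -1.58],[3.26, 3.23],[1.76, 2.18]]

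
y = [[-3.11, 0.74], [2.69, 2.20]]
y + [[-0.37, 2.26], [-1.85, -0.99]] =[[-3.48, 3.0], [0.84, 1.21]]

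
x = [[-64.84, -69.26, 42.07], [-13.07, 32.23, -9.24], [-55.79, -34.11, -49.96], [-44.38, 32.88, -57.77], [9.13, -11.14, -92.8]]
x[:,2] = [42.07, -9.24, -49.96, -57.77, -92.8]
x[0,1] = -69.26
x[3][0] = -44.38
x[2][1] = -34.11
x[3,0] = -44.38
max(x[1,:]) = 32.23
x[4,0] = 9.13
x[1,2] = -9.24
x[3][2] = -57.77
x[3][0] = -44.38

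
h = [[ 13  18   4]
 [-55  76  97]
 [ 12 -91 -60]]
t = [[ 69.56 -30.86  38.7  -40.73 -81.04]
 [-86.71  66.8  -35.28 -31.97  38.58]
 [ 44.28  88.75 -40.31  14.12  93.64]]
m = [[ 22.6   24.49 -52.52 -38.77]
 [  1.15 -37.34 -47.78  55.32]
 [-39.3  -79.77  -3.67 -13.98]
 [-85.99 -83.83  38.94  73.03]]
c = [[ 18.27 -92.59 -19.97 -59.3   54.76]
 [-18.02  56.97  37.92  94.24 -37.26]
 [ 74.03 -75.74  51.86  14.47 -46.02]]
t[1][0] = -86.71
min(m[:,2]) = -52.52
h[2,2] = -60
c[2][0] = 74.03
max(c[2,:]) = 74.03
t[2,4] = 93.64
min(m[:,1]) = -83.83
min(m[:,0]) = -85.99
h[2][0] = 12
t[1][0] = -86.71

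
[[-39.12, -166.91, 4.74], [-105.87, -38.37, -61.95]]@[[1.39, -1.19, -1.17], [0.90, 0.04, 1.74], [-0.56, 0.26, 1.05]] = [[-207.25, 41.11, -239.68], [-147.00, 108.34, -7.94]]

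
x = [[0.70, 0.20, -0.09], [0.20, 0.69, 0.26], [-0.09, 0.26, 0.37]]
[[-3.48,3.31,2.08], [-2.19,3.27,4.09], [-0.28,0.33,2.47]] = x @ [[-4.65, 3.34, 2.69], [-1.51, 4.26, 3.24], [-0.83, -1.30, 5.05]]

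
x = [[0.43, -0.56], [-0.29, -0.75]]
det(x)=-0.485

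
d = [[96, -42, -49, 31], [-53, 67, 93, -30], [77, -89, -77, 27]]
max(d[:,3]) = 31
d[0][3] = 31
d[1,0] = -53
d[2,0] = 77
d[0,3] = 31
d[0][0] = 96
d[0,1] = -42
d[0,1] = -42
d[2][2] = -77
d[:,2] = [-49, 93, -77]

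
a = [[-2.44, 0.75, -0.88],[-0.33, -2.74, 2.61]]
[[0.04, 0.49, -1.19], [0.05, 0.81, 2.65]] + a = [[-2.4,  1.24,  -2.07], [-0.28,  -1.93,  5.26]]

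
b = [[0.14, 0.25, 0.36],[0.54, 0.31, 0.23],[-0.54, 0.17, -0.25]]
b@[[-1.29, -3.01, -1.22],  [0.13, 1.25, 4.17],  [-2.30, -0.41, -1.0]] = [[-0.98, -0.26, 0.51], [-1.19, -1.33, 0.4], [1.29, 1.94, 1.62]]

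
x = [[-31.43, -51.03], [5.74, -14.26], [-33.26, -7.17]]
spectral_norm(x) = 65.51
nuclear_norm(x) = 91.87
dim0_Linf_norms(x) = [33.26, 51.03]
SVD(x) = [[-0.91, -0.30], [-0.11, -0.51], [-0.41, 0.81]] @ diag([65.50599498373512, 26.35909940022362]) @ [[0.63, 0.78], [-0.78, 0.63]]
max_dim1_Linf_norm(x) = 51.03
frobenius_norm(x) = 70.61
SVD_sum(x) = [[-37.50, -46.09], [-4.69, -5.77], [-16.76, -20.6]] + [[6.07, -4.94], [10.43, -8.49], [-16.50, 13.43]]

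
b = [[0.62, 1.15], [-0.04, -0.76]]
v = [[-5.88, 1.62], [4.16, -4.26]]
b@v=[[1.14, -3.89],[-2.93, 3.17]]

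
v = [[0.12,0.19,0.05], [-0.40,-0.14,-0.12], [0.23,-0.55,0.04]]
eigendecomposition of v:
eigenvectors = [[(0.07+0j), 0.31-0.00j, 0.31+0.00j],  [(0.27+0j), -0.08+0.10j, (-0.08-0.1j)],  [(-0.96+0j), (-0.94+0j), -0.94-0.00j]]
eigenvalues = [(0.18+0j), (-0.08+0.06j), (-0.08-0.06j)]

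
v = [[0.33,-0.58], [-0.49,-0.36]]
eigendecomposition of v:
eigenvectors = [[0.89, 0.51], [-0.45, 0.86]]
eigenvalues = [0.62, -0.65]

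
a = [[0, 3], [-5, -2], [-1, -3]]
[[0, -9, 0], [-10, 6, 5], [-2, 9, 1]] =a@[[2, 0, -1], [0, -3, 0]]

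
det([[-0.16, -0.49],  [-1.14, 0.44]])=-0.629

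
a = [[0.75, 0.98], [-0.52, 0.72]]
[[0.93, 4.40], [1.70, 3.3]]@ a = [[-1.59, 4.08], [-0.44, 4.04]]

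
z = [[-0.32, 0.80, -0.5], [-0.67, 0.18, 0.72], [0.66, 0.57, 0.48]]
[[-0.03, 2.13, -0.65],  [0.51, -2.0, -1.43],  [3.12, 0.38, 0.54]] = z @ [[1.76, 0.91, 1.54], [1.85, 1.57, -0.47], [1.89, -2.33, -0.44]]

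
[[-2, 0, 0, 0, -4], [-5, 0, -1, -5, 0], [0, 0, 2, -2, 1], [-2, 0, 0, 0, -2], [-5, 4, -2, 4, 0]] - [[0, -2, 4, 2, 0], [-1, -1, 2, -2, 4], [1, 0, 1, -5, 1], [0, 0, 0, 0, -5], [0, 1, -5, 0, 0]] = [[-2, 2, -4, -2, -4], [-4, 1, -3, -3, -4], [-1, 0, 1, 3, 0], [-2, 0, 0, 0, 3], [-5, 3, 3, 4, 0]]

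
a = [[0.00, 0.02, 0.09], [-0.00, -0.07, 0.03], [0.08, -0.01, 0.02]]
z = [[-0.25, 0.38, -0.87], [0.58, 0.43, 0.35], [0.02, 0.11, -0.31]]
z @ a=[[-0.07, -0.02, -0.03],[0.03, -0.02, 0.07],[-0.02, -0.00, -0.00]]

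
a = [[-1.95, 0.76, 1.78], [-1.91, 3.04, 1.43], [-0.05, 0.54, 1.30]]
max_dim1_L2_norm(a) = 3.86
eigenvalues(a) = [-1.74, 2.98, 1.15]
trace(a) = 2.39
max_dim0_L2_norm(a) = 3.18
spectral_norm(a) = 4.65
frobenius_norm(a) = 4.95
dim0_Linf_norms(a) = [1.95, 3.04, 1.78]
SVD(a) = [[-0.54, -0.75, 0.38],[-0.81, 0.58, 0.0],[-0.23, -0.31, -0.92]] @ diag([4.651775572927387, 1.4229164781245593, 0.8963775518149005]) @ [[0.56, -0.64, -0.52], [0.25, 0.73, -0.63], [-0.79, -0.22, -0.57]]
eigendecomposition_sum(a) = [[-1.75, 0.17, 0.95], [-0.73, 0.07, 0.40], [0.10, -0.01, -0.05]] + [[-0.30, 0.77, 0.34], [-1.13, 2.89, 1.26], [-0.36, 0.91, 0.4]] + [[0.11, -0.18, 0.50], [-0.05, 0.08, -0.22], [0.20, -0.36, 0.96]]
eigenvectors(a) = [[0.92, -0.25, 0.45], [0.38, -0.92, -0.20], [-0.05, -0.29, 0.87]]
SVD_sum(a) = [[-1.41, 1.62, 1.3], [-2.12, 2.43, 1.96], [-0.59, 0.68, 0.55]] + [[-0.27, -0.78, 0.68], [0.21, 0.61, -0.53], [-0.11, -0.32, 0.28]] + [[-0.27, -0.08, -0.20], [-0.0, -0.0, -0.0], [0.65, 0.19, 0.47]]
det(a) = -5.93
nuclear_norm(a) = 6.97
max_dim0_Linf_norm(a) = 3.04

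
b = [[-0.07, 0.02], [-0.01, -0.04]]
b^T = [[-0.07, -0.01],[0.02, -0.04]]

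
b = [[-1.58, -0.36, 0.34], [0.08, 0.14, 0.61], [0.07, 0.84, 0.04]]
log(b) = [[0.46+3.14j, 0.35-0.01j, -0.33-0.01j],  [-0.03-0.10j, -0.34+1.49j, (0.12-1.36j)],  [(-0.01-0.1j), 0.13-1.81j, (-0.33+1.66j)]]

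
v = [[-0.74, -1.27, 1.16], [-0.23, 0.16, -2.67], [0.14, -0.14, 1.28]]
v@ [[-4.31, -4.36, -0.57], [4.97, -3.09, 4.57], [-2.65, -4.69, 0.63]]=[[-6.2, 1.71, -4.65], [8.86, 13.03, -0.82], [-4.69, -6.18, 0.09]]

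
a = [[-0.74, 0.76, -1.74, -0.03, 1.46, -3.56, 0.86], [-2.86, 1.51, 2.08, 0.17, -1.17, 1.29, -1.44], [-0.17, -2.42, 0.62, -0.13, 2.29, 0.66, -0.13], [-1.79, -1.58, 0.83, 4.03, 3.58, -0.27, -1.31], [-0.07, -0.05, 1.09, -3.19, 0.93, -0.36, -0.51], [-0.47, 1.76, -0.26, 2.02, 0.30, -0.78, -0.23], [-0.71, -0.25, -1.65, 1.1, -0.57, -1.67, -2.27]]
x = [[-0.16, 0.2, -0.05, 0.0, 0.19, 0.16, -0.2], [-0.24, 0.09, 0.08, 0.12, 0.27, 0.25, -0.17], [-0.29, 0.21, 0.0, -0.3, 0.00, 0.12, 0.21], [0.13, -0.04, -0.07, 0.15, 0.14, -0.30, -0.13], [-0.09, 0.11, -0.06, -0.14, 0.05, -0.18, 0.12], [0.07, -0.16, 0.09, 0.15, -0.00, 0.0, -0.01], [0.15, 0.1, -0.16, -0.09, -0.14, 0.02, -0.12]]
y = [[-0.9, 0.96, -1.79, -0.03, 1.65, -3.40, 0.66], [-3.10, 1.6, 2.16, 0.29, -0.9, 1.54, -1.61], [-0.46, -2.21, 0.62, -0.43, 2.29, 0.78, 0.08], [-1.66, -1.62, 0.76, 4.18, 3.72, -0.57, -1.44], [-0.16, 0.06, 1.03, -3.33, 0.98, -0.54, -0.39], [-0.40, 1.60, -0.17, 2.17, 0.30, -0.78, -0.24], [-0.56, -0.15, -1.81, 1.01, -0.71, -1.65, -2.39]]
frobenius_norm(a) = 11.07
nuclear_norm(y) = 25.69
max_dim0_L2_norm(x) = 0.47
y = x + a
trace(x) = 0.01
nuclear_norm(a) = 24.92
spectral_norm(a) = 6.86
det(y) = 734.54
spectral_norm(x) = 0.71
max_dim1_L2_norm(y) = 6.3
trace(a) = 3.30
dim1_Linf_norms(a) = [3.56, 2.86, 2.42, 4.03, 3.19, 2.02, 2.27]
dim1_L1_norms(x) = [0.96, 1.22, 1.13, 0.96, 0.75, 0.48, 0.78]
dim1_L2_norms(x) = [0.41, 0.5, 0.53, 0.42, 0.3, 0.25, 0.32]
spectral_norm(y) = 7.06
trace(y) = 3.31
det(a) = 440.22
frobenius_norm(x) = 1.06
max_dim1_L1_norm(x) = 1.22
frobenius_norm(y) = 11.35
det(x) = 0.00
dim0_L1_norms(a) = [6.81, 8.33, 8.27, 10.67, 10.3, 8.59, 6.75]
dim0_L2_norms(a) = [3.56, 3.79, 3.52, 5.64, 4.78, 4.29, 3.16]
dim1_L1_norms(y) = [9.39, 11.2, 6.87, 13.95, 6.49, 5.66, 8.28]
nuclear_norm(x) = 2.05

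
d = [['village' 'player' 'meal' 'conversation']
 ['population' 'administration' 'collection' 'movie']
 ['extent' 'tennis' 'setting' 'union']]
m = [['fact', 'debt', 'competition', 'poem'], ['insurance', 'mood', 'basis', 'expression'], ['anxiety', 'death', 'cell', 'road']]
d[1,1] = 'administration'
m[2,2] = 'cell'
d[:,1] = ['player', 'administration', 'tennis']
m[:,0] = ['fact', 'insurance', 'anxiety']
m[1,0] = 'insurance'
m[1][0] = 'insurance'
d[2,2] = 'setting'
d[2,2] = 'setting'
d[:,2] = ['meal', 'collection', 'setting']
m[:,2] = ['competition', 'basis', 'cell']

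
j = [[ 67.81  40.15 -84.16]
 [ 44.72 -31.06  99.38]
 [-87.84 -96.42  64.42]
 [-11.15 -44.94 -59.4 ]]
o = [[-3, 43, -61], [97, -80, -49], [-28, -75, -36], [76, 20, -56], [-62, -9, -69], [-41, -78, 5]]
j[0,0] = 67.81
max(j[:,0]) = 67.81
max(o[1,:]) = 97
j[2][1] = -96.42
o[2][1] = -75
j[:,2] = [-84.16, 99.38, 64.42, -59.4]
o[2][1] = -75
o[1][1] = -80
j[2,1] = -96.42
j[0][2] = -84.16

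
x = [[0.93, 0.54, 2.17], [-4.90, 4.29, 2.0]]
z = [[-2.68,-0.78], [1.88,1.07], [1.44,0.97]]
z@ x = [[1.33, -4.79, -7.38],[-3.49, 5.61, 6.22],[-3.41, 4.94, 5.06]]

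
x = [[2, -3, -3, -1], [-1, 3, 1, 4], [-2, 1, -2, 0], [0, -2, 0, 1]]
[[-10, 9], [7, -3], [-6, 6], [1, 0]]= x @[[0, 0], [0, 0], [3, -3], [1, 0]]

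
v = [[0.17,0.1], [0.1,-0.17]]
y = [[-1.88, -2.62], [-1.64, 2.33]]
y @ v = [[-0.58, 0.26], [-0.05, -0.56]]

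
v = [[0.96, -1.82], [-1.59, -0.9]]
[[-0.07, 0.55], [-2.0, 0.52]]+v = [[0.89, -1.27],[-3.59, -0.38]]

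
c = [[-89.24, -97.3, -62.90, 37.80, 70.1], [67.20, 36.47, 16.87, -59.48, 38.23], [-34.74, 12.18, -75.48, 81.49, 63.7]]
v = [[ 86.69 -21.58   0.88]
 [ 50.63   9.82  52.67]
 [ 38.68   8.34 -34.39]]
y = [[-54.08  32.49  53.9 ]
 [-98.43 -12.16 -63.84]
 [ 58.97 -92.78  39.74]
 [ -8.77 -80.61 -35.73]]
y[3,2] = -35.73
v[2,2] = -34.39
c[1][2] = 16.87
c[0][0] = -89.24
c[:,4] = [70.1, 38.23, 63.7]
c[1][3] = -59.48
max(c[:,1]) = 36.47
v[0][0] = 86.69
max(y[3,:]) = -8.77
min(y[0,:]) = -54.08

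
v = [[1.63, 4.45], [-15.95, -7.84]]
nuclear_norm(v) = 21.32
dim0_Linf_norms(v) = [15.95, 7.84]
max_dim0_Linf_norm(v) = 15.95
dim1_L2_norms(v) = [4.74, 17.77]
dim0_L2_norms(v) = [16.03, 9.01]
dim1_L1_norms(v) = [6.08, 23.79]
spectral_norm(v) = 18.11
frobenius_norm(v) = 18.39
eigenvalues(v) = [(-3.1+6.97j), (-3.1-6.97j)]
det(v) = 58.20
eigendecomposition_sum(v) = [[0.82+4.54j, (2.23+0.99j)], [-7.97-3.55j, -3.92+2.43j]] + [[(0.82-4.54j), (2.23-0.99j)], [-7.97+3.55j, -3.92-2.43j]]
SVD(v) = [[-0.2, 0.98], [0.98, 0.2]] @ diag([18.110803116190024, 3.2134577150791293]) @ [[-0.88, -0.47], [-0.47, 0.88]]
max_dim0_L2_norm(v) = 16.03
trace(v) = -6.21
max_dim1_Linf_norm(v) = 15.95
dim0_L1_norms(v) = [17.58, 12.29]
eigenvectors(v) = [[0.26+0.39j, (0.26-0.39j)], [(-0.88+0j), (-0.88-0j)]]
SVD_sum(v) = [[3.12, 1.67], [-15.65, -8.39]] + [[-1.49,2.78], [-0.3,0.55]]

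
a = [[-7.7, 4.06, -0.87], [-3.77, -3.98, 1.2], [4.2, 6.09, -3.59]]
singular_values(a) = [10.09, 8.54, 0.96]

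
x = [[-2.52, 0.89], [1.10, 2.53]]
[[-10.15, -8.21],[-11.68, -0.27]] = x @ [[2.08, 2.79], [-5.52, -1.32]]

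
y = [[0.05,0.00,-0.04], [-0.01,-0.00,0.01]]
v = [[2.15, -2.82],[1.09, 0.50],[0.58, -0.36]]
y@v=[[0.08, -0.13],[-0.02, 0.02]]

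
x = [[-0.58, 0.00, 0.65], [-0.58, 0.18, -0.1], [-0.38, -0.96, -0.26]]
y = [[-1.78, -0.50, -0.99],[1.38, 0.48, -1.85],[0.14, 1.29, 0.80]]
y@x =[[1.7, 0.86, -0.85], [-0.38, 1.86, 1.33], [-1.13, -0.54, -0.25]]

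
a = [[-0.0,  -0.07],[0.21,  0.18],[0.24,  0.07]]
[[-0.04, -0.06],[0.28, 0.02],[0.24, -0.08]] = a @[[0.81, -0.59], [0.59, 0.81]]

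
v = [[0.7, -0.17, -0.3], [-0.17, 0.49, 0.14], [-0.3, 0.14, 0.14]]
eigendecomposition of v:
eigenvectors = [[-0.81, 0.45, 0.36], [0.43, 0.89, -0.14], [0.38, -0.04, 0.92]]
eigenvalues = [0.93, 0.4, 0.0]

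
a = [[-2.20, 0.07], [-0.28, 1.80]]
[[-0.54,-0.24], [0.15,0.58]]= a @ [[0.25, 0.12], [0.12, 0.34]]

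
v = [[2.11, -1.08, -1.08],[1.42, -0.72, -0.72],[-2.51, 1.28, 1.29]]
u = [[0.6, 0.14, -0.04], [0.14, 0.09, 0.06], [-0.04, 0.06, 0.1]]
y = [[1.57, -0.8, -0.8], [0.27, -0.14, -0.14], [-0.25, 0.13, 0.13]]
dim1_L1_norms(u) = [0.78, 0.29, 0.2]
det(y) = -0.00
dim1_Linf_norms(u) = [0.6, 0.14, 0.1]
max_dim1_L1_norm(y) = 3.17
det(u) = 0.00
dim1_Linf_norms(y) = [1.57, 0.27, 0.25]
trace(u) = 0.79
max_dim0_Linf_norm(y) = 1.57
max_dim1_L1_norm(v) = 5.08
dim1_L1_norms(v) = [4.27, 2.86, 5.08]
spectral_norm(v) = 4.41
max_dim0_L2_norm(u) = 0.62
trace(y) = 1.56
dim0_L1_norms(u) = [0.78, 0.29, 0.2]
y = u @ v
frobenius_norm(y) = 1.99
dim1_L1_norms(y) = [3.17, 0.55, 0.51]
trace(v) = 2.68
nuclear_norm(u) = 0.79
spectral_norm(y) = 1.99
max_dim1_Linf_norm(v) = 2.51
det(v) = 0.00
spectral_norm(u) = 0.64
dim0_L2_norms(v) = [3.57, 1.82, 1.83]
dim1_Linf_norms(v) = [2.11, 1.42, 2.51]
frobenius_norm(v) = 4.41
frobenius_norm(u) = 0.65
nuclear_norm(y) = 1.99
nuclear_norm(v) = 4.42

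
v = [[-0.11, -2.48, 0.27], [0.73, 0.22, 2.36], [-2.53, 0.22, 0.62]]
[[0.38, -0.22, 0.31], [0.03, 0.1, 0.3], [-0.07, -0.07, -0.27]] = v @ [[0.02, 0.04, 0.12], [-0.15, 0.09, -0.12], [0.02, 0.02, 0.10]]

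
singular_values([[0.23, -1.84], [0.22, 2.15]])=[2.83, 0.32]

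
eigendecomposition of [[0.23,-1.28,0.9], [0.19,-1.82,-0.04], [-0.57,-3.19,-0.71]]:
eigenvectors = [[(0.75+0j), 0.75-0.00j, -0.14+0.00j],[(0.07-0.05j), (0.07+0.05j), (0.39+0j)],[(-0.23+0.62j), (-0.23-0.62j), 0.91+0.00j]]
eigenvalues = [(-0.16+0.83j), (-0.16-0.83j), (-1.98+0j)]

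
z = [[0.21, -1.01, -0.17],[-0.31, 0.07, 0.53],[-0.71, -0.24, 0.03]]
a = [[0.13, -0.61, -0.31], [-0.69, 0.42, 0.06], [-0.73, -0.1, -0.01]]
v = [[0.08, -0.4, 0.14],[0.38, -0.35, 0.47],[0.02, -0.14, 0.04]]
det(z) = 0.38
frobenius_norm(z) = 1.43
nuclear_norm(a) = 1.90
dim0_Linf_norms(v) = [0.38, 0.4, 0.47]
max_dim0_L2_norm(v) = 0.55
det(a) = -0.09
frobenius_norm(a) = 1.30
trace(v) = -0.23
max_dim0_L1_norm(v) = 0.89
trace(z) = 0.31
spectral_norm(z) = 1.08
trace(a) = 0.54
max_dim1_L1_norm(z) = 1.39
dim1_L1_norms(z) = [1.39, 0.91, 0.98]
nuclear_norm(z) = 2.33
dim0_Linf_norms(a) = [0.73, 0.61, 0.31]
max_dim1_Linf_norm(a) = 0.73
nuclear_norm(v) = 1.05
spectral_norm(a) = 1.09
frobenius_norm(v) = 0.83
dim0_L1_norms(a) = [1.55, 1.13, 0.38]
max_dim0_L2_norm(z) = 1.04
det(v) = -0.00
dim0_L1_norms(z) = [1.23, 1.32, 0.73]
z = v + a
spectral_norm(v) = 0.80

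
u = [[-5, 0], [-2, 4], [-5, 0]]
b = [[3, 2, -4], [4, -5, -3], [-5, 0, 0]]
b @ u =[[1, 8], [5, -20], [25, 0]]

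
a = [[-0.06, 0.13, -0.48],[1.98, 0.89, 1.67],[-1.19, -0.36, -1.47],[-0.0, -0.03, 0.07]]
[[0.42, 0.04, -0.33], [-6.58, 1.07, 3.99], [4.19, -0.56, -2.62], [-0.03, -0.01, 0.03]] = a@ [[-2.1,  0.55,  1.14], [-1.03,  0.19,  0.61], [-0.90,  -0.11,  0.71]]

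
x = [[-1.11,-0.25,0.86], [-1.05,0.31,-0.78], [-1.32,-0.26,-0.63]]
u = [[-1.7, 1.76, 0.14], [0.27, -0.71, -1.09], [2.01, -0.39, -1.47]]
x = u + [[0.59, -2.01, 0.72], [-1.32, 1.02, 0.31], [-3.33, 0.13, 0.84]]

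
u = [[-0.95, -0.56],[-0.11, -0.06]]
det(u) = -0.00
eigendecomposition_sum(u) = [[-0.95, -0.56], [-0.11, -0.06]] + [[0.0, -0.00], [-0.00, 0.00]]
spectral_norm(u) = 1.11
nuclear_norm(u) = 1.11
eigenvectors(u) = [[-0.99, 0.51], [-0.11, -0.86]]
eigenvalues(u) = [-1.01, 0.0]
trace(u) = -1.01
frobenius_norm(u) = 1.11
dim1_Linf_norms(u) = [0.95, 0.11]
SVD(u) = [[-0.99, -0.11], [-0.11, 0.99]] @ diag([1.1098571176719576, 0.004144677658732315]) @ [[0.86,0.51], [-0.51,0.86]]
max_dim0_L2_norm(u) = 0.96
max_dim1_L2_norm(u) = 1.1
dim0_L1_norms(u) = [1.06, 0.62]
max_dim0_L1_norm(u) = 1.06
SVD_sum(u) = [[-0.95,-0.56], [-0.11,-0.06]] + [[0.00, -0.0], [-0.0, 0.00]]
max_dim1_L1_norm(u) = 1.51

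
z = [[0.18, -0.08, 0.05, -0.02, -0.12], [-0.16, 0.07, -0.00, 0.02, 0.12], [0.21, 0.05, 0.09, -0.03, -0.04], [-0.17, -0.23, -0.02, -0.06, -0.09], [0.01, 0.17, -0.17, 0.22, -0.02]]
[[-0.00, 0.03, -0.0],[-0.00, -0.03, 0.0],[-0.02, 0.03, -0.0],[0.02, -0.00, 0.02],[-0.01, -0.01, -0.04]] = z @ [[-0.02, 0.12, -0.05],  [-0.07, -0.07, -0.05],  [-0.11, 0.03, 0.09],  [-0.07, 0.01, -0.08],  [0.02, -0.05, 0.01]]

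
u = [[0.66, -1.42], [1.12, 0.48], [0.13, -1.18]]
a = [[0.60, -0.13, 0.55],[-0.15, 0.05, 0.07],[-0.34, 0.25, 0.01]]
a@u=[[0.32, -1.56],[-0.03, 0.15],[0.06, 0.59]]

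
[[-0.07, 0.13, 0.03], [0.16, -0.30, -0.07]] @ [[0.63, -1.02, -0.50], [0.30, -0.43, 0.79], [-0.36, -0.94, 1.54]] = [[-0.02, -0.01, 0.18], [0.04, 0.03, -0.42]]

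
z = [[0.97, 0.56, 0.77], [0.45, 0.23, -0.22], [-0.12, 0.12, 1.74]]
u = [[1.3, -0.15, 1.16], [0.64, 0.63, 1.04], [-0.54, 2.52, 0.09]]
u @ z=[[1.05, 0.83, 3.05],  [0.78, 0.63, 2.16],  [0.6, 0.29, -0.81]]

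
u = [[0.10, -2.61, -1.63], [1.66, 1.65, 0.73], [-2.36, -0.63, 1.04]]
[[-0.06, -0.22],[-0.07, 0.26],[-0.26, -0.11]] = u @ [[-0.13, 0.09], [0.26, 0.02], [-0.39, 0.11]]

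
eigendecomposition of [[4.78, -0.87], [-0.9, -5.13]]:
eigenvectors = [[1.00, 0.09], [-0.09, 1.00]]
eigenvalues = [4.86, -5.21]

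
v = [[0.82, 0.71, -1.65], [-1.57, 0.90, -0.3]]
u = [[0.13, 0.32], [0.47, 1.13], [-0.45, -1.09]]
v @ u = [[1.18,2.86], [0.35,0.84]]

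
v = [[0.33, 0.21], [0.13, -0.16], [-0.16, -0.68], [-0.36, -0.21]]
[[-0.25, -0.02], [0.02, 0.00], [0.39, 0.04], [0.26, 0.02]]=v @[[-0.45, -0.04], [-0.47, -0.05]]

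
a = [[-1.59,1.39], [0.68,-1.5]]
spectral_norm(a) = 2.62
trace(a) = -3.09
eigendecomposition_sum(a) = [[-1.32, 1.8], [0.88, -1.20]] + [[-0.27, -0.41], [-0.2, -0.30]]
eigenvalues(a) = [-2.52, -0.57]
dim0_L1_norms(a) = [2.27, 2.89]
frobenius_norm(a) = 2.68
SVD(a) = [[-0.80,0.61],[0.61,0.80]] @ diag([2.6212380299930196, 0.5492824320131792]) @ [[0.64, -0.77],[-0.77, -0.64]]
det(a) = 1.44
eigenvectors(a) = [[-0.83, -0.81], [0.56, -0.59]]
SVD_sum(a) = [[-1.33, 1.6],  [1.02, -1.22]] + [[-0.26,-0.21], [-0.34,-0.28]]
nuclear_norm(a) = 3.17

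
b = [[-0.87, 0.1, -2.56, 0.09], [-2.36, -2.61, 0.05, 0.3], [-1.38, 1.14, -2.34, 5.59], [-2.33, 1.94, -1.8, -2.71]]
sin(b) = [[3.57, -7.09, 9.30, -7.6], [3.73, -1.5, 3.24, 5.02], [-7.98, -3.72, 4.29, -24.78], [8.86, -9.13, 13.24, 2.70]]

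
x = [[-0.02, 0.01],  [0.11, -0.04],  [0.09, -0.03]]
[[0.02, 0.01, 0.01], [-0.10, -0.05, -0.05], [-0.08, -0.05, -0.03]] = x @ [[-0.74, -0.98, 0.28],  [0.42, -1.32, 2.0]]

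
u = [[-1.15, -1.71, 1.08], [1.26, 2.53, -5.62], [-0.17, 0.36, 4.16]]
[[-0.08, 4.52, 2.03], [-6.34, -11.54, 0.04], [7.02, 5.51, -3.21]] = u@ [[0.04, -1.31, -0.6], [1.03, -0.91, -1.22], [1.6, 1.35, -0.69]]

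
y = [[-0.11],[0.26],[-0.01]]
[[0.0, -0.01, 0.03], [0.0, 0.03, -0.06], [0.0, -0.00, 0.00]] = y@[[0.00,0.13,-0.23]]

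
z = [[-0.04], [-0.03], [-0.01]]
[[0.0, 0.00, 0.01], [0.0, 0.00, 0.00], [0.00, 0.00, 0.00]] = z@[[-0.1, -0.10, -0.16]]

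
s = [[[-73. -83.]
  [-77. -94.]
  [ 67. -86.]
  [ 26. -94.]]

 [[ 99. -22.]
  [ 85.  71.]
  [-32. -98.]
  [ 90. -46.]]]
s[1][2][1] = -98.0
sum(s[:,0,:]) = -79.0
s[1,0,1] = -22.0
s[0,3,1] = -94.0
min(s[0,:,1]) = -94.0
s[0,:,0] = [-73.0, -77.0, 67.0, 26.0]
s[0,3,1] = -94.0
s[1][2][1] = -98.0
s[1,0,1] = -22.0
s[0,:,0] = [-73.0, -77.0, 67.0, 26.0]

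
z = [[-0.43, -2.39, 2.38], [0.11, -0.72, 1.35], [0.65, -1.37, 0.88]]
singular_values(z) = [4.01, 0.83, 0.49]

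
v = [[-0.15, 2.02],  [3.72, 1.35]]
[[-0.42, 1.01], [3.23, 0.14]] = v@[[0.92, -0.14], [-0.14, 0.49]]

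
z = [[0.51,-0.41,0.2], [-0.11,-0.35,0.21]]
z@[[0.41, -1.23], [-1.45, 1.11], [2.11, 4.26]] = [[1.23, -0.23], [0.91, 0.64]]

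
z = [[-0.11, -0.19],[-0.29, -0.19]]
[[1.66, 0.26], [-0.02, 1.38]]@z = [[-0.26, -0.36],[-0.40, -0.26]]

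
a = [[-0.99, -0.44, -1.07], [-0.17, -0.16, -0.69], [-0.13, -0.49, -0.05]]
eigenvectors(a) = [[-0.95, -0.84, -0.3], [-0.25, 0.43, -0.66], [-0.19, 0.33, 0.69]]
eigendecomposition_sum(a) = [[-0.87, -0.82, -1.17], [-0.23, -0.22, -0.31], [-0.18, -0.17, -0.24]] + [[-0.12, 0.29, 0.22], [0.06, -0.14, -0.11], [0.05, -0.11, -0.09]] + [[-0.00, 0.09, -0.12], [-0.0, 0.2, -0.27], [0.00, -0.21, 0.28]]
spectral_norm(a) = 1.68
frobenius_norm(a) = 1.76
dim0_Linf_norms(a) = [0.99, 0.49, 1.07]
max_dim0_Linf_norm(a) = 1.07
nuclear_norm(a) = 2.43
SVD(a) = [[-0.90,-0.01,-0.43], [-0.4,-0.36,0.84], [-0.16,0.93,0.33]] @ diag([1.6785031766940945, 0.451416798260787, 0.29588842504534163]) @ [[0.59,0.32,0.74], [-0.12,-0.87,0.47], [0.8,-0.36,-0.48]]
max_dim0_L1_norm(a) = 1.81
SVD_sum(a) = [[-0.89, -0.49, -1.13], [-0.39, -0.21, -0.49], [-0.16, -0.09, -0.20]] + [[0.0, 0.0, -0.00], [0.02, 0.14, -0.08], [-0.05, -0.37, 0.2]] + [[-0.10, 0.05, 0.06], [0.2, -0.09, -0.12], [0.08, -0.04, -0.05]]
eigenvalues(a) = [-1.33, -0.35, 0.48]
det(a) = 0.22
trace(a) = -1.20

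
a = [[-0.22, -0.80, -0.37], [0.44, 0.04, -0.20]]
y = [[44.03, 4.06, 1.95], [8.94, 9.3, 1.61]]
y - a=[[44.25,4.86,2.32],[8.50,9.26,1.81]]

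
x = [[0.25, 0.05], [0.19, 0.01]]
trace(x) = 0.26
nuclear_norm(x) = 0.34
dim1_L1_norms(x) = [0.3, 0.2]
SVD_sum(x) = [[0.25, 0.04],[0.19, 0.03]] + [[-0.0, 0.01], [0.00, -0.02]]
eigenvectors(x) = [[0.82, -0.18], [0.57, 0.98]]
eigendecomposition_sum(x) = [[0.25, 0.05], [0.17, 0.03]] + [[-0.0, 0.00], [0.02, -0.02]]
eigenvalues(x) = [0.28, -0.02]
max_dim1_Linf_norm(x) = 0.25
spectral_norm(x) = 0.32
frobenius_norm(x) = 0.32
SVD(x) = [[-0.8, -0.6], [-0.60, 0.8]] @ diag([0.3173538580871054, 0.022057396882437397]) @ [[-0.99, -0.15],  [0.15, -0.99]]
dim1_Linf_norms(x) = [0.25, 0.19]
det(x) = -0.01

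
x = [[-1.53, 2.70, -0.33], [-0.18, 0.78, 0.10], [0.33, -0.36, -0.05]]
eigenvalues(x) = [-1.15, 0.56, -0.21]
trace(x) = -0.80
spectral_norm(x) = 3.24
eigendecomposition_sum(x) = [[-1.54, 2.03, -0.64],[-0.16, 0.22, -0.07],[0.41, -0.54, 0.17]] + [[-0.04, 0.75, 0.15], [-0.03, 0.59, 0.11], [-0.00, 0.06, 0.01]] + [[0.05, -0.09, 0.17], [0.02, -0.03, 0.05], [-0.07, 0.12, -0.23]]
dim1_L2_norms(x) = [3.12, 0.81, 0.49]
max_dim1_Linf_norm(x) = 2.7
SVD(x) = [[-0.96, 0.21, 0.18], [-0.23, -0.96, -0.12], [0.14, -0.16, 0.98]] @ diag([3.244931782341081, 0.2852971273106675, 0.1436080676738259]) @ [[0.48, -0.87, 0.09], [-0.70, -0.44, -0.56], [0.52, 0.2, -0.83]]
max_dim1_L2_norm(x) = 3.12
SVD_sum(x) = [[-1.5,2.72,-0.28], [-0.36,0.66,-0.07], [0.23,-0.41,0.04]] + [[-0.04,-0.03,-0.03], [0.19,0.12,0.15], [0.03,0.02,0.02]] + [[0.01, 0.01, -0.02], [-0.01, -0.00, 0.01], [0.07, 0.03, -0.12]]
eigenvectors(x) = [[0.96, -0.79, -0.58], [0.1, -0.62, -0.19], [-0.25, -0.06, 0.79]]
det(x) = 0.13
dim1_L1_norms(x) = [4.56, 1.06, 0.74]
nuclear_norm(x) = 3.67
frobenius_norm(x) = 3.26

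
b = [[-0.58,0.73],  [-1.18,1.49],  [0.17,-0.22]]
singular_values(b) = [2.14, 0.0]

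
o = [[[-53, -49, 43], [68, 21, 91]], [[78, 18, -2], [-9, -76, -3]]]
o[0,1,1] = 21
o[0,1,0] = 68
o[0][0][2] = 43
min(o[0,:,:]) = -53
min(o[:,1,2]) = -3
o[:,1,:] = [[68, 21, 91], [-9, -76, -3]]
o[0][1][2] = 91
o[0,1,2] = 91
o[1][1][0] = -9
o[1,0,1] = 18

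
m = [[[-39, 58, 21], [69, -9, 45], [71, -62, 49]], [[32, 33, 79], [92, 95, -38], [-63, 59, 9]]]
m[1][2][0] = -63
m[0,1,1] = -9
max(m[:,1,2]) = 45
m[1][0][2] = 79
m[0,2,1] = -62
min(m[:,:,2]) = -38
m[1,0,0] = 32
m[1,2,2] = 9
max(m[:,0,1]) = 58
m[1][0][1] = 33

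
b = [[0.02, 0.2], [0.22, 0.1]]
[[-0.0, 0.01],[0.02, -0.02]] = b@[[0.09, -0.09], [-0.03, 0.04]]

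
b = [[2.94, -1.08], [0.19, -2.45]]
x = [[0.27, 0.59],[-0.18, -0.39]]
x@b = [[0.91, -1.74], [-0.6, 1.15]]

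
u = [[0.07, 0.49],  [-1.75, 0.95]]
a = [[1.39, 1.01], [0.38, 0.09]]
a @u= [[-1.67, 1.64], [-0.13, 0.27]]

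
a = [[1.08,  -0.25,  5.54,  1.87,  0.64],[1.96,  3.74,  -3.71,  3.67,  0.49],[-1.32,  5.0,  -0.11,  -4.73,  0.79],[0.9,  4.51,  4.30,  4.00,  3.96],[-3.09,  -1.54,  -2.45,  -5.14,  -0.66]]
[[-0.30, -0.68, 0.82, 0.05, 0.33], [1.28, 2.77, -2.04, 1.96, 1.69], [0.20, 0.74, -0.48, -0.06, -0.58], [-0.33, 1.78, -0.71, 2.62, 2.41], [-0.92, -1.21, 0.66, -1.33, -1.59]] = a @ [[0.69, 0.03, -0.13, -0.19, 0.06],[0.03, 0.33, -0.19, 0.20, 0.07],[-0.13, -0.19, 0.20, -0.08, -0.07],[-0.19, 0.2, -0.08, 0.32, 0.24],[0.06, 0.07, -0.07, 0.24, 0.35]]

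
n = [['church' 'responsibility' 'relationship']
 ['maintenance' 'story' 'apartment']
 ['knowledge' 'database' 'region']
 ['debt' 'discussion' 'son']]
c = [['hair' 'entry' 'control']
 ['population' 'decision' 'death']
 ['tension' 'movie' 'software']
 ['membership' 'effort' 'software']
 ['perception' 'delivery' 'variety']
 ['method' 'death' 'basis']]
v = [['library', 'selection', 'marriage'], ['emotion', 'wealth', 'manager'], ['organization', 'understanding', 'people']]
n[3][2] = 'son'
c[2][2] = 'software'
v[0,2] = 'marriage'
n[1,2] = 'apartment'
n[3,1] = 'discussion'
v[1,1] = 'wealth'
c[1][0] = 'population'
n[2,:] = ['knowledge', 'database', 'region']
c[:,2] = ['control', 'death', 'software', 'software', 'variety', 'basis']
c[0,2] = 'control'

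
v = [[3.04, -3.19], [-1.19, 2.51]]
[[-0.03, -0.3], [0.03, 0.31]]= v @ [[0.0, 0.06], [0.01, 0.15]]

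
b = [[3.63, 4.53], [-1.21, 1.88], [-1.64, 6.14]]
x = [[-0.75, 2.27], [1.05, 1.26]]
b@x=[[2.03, 13.95], [2.88, -0.38], [7.68, 4.01]]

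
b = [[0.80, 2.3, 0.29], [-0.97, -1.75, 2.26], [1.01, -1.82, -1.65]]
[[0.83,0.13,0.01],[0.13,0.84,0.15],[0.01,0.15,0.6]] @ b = [[0.55, 1.66, 0.52],[-0.56, -1.44, 1.69],[0.47, -1.33, -0.65]]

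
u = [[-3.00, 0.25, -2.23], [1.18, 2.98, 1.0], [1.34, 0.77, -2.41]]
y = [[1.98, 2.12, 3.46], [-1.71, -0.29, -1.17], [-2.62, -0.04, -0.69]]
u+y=[[-1.02, 2.37, 1.23], [-0.53, 2.69, -0.17], [-1.28, 0.73, -3.10]]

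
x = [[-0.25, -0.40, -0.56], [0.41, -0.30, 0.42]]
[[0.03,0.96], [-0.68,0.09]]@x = [[0.39, -0.30, 0.39], [0.21, 0.25, 0.42]]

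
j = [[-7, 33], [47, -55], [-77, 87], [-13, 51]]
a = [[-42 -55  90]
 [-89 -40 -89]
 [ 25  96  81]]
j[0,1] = 33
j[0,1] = 33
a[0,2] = 90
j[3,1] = 51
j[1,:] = [47, -55]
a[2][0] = 25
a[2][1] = 96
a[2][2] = 81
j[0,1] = 33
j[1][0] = 47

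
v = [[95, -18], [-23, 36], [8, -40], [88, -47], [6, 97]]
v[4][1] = 97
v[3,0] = 88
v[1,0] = -23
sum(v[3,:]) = 41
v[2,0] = 8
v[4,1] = 97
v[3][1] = -47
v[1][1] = 36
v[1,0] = -23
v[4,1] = 97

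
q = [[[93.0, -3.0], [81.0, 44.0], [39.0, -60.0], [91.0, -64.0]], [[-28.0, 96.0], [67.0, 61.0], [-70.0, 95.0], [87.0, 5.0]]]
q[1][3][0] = 87.0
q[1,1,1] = 61.0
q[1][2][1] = 95.0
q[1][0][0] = -28.0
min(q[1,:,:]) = -70.0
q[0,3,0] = 91.0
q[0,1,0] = 81.0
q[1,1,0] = 67.0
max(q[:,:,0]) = 93.0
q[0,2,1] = -60.0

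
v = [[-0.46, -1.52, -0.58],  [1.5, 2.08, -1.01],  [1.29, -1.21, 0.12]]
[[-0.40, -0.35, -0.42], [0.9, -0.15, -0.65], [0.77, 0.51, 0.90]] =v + [[0.06,1.17,0.16], [-0.6,-2.23,0.36], [-0.52,1.72,0.78]]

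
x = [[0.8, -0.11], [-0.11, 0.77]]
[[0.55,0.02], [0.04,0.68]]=x@[[0.71, 0.15], [0.15, 0.9]]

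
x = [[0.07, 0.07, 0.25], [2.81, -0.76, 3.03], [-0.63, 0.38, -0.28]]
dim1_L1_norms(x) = [0.39, 6.6, 1.29]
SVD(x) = [[-0.05, 0.41, -0.91], [-0.99, 0.13, 0.11], [0.16, 0.90, 0.39]] @ diag([4.2640615731255345, 0.40543296272313023, 0.0017358950834434955]) @ [[-0.67, 0.19, -0.71], [-0.44, 0.68, 0.59], [0.59, 0.71, -0.37]]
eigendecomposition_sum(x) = [[0.00, -0.0, 0.00], [2.5, -1.07, 1.95], [-0.71, 0.3, -0.55]] + [[-0.00, 0.0, 0.0], [-0.0, 0.0, 0.00], [0.00, -0.0, -0.00]] + [[0.07,0.07,0.25], [0.31,0.31,1.08], [0.08,0.08,0.27]]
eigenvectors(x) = [[-0.00, -0.59, 0.22],[-0.96, -0.71, 0.95],[0.27, 0.37, 0.24]]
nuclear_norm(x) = 4.67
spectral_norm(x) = 4.26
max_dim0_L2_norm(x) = 3.05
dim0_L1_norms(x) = [3.51, 1.21, 3.56]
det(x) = 0.00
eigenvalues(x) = [-1.62, -0.0, 0.65]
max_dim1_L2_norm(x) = 4.2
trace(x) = -0.97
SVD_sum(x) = [[0.14, -0.04, 0.15], [2.83, -0.80, 3.00], [-0.47, 0.13, -0.5]] + [[-0.07, 0.11, 0.1],[-0.02, 0.04, 0.03],[-0.16, 0.25, 0.22]] + [[-0.0, -0.0, 0.00], [0.0, 0.0, -0.00], [0.00, 0.0, -0.0]]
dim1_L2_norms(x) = [0.27, 4.2, 0.79]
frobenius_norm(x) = 4.28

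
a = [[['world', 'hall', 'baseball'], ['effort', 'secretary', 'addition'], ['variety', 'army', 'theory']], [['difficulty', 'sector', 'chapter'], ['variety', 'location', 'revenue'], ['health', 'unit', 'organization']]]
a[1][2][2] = 'organization'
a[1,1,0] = 'variety'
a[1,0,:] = ['difficulty', 'sector', 'chapter']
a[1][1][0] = 'variety'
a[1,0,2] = 'chapter'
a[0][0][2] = 'baseball'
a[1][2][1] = 'unit'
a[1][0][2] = 'chapter'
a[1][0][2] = 'chapter'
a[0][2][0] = 'variety'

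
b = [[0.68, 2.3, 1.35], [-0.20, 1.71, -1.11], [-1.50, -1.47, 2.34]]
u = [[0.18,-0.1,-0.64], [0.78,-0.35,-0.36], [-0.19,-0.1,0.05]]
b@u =[[1.66,-1.01,-1.2], [1.51,-0.47,-0.54], [-1.86,0.43,1.61]]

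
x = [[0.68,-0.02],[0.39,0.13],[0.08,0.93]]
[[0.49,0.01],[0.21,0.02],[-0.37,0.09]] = x@[[0.70,0.02], [-0.46,0.09]]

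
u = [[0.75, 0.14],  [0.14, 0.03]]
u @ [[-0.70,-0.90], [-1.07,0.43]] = [[-0.67, -0.61], [-0.13, -0.11]]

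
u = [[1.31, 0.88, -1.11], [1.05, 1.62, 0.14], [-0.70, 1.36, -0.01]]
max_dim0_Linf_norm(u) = 1.62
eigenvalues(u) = [-0.89, 2.1, 1.71]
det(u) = -3.19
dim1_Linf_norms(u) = [1.31, 1.62, 1.36]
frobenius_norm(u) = 3.13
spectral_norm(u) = 2.60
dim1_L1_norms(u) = [3.3, 2.81, 2.07]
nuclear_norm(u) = 4.95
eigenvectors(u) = [[0.52,  -0.33,  -0.02], [-0.26,  -0.84,  0.78], [0.82,  -0.43,  0.63]]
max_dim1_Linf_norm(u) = 1.62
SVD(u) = [[-0.65,0.54,0.54], [-0.71,-0.17,-0.68], [-0.28,-0.82,0.49]] @ diag([2.596575255363097, 1.565240817923568, 0.785250358256544]) @ [[-0.54, -0.81, 0.24], [0.71, -0.59, -0.39], [-0.46, 0.04, -0.89]]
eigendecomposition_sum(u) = [[-0.23, 0.26, -0.33], [0.12, -0.13, 0.17], [-0.36, 0.41, -0.53]] + [[1.47,0.62,-0.73], [3.78,1.6,-1.88], [1.95,0.82,-0.97]] + [[0.07, -0.0, -0.04],[-2.85, 0.16, 1.85],[-2.28, 0.13, 1.49]]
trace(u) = 2.92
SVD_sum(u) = [[0.91, 1.36, -0.40], [0.99, 1.49, -0.44], [0.39, 0.59, -0.17]] + [[0.60, -0.5, -0.33], [-0.19, 0.16, 0.1], [-0.91, 0.76, 0.51]] + [[-0.19, 0.02, -0.37],[0.25, -0.02, 0.48],[-0.18, 0.02, -0.34]]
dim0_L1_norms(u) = [3.06, 3.86, 1.26]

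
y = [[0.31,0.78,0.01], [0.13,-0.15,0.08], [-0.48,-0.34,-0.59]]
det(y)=0.065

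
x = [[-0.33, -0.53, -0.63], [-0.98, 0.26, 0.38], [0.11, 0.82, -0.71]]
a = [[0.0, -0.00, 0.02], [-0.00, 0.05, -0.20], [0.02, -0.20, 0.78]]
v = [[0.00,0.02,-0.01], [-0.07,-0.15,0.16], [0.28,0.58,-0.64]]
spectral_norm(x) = 1.16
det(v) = -0.00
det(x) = 1.03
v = a @ x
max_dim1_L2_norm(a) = 0.81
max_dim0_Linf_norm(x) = 0.98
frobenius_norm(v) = 0.94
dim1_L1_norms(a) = [0.02, 0.25, 1.0]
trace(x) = -0.78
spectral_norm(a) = 0.83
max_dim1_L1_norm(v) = 1.5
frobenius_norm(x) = 1.77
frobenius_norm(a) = 0.83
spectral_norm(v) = 0.94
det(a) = -0.00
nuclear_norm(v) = 0.95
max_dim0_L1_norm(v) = 0.81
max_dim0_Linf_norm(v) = 0.64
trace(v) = -0.79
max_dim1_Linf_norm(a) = 0.78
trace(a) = 0.83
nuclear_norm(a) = 0.84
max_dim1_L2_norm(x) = 1.09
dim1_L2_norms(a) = [0.02, 0.21, 0.81]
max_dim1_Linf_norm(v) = 0.64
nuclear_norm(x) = 3.05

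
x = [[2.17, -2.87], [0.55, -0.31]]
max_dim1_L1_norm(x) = 5.04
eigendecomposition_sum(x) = [[(1.09-2.75j), (-1.44+6.6j)], [0.28-1.26j, (-0.16+2.95j)]] + [[1.08+2.75j, -1.44-6.60j], [(0.28+1.26j), -0.15-2.95j]]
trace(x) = 1.86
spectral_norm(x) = 3.64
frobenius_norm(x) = 3.65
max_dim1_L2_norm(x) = 3.6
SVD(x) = [[-0.99,  -0.16], [-0.16,  0.99]] @ diag([3.6445342058442907, 0.24853656155771026]) @ [[-0.61, 0.79], [0.79, 0.61]]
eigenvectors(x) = [[(0.92+0j), (0.92-0j)], [(0.4-0.06j), 0.40+0.06j]]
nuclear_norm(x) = 3.89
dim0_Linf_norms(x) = [2.17, 2.87]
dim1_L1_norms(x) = [5.04, 0.86]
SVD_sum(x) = [[2.20, -2.85], [0.36, -0.46]] + [[-0.03, -0.02], [0.19, 0.15]]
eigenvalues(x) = [(0.93+0.2j), (0.93-0.2j)]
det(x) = 0.91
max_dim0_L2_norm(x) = 2.89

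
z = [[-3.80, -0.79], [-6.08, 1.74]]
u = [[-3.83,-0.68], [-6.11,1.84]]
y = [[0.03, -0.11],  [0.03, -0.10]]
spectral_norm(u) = 7.31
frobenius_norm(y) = 0.15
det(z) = -11.42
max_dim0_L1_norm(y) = 0.21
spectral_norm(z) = 7.25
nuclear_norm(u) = 8.85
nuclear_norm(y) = 0.16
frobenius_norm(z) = 7.42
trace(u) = -1.99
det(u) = -11.20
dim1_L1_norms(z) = [4.59, 7.82]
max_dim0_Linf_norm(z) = 6.08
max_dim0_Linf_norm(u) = 6.11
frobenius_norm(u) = 7.47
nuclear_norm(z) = 8.83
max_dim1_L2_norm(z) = 6.32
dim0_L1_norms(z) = [9.88, 2.53]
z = u + y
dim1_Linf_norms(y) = [0.11, 0.1]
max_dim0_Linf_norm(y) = 0.11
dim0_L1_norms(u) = [9.94, 2.52]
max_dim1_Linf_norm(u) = 6.11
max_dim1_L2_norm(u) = 6.38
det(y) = 0.00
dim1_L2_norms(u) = [3.89, 6.38]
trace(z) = -2.06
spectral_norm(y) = 0.15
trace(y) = -0.07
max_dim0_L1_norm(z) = 9.88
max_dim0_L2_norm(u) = 7.21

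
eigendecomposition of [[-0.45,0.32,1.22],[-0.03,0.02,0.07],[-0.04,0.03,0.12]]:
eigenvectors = [[0.99, -0.88, -0.32], [0.07, 0.26, -0.94], [0.08, -0.40, 0.13]]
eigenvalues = [-0.32, 0.01, 0.0]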